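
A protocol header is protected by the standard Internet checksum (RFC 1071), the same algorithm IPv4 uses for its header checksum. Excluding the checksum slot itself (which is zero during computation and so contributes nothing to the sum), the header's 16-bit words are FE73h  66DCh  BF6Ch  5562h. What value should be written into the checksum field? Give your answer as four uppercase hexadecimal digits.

85E0

One's-complement addition (fold any carry out of bit 15 back into bit 0):
  0xFE73 + 0x66DC = 0x1654F → wrap carry → 0x6550
  0x6550 + 0xBF6C = 0x124BC → wrap carry → 0x24BD
  0x24BD + 0x5562 = 0x07A1F
One's-complement sum = 0x7A1F.
Checksum = ~0x7A1F & 0xFFFF = 0x85E0.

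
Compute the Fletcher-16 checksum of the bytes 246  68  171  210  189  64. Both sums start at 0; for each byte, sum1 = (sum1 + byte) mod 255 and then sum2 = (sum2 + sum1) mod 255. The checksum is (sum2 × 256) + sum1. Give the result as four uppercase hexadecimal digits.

02B7

Running sums (mod 255):
  after byte 0 (246): sum1=246, sum2=246
  after byte 1 (68): sum1=59, sum2=50
  after byte 2 (171): sum1=230, sum2=25
  after byte 3 (210): sum1=185, sum2=210
  after byte 4 (189): sum1=119, sum2=74
  after byte 5 (64): sum1=183, sum2=2
Checksum = sum2·256 + sum1 = 2·256 + 183 = 695 = 0x02B7.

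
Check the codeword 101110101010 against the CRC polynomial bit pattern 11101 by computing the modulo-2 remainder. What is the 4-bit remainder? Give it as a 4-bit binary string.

0111

Modulo-2 division of 101110101010 by 11101:
  pos 0: 10111 XOR 11101 = 01010
  pos 1: 10100 XOR 11101 = 01001
  pos 2: 10011 XOR 11101 = 01110
  pos 3: 11100 XOR 11101 = 00001
  pos 7: 11010 XOR 11101 = 00111
Remainder = 0111 (nonzero — an error is detected).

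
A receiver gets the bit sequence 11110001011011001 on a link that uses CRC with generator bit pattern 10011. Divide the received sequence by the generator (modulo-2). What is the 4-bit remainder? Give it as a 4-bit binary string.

Modulo-2 division of 11110001011011001 by 10011:
  pos 0: 11110 XOR 10011 = 01101
  pos 1: 11010 XOR 10011 = 01001
  pos 2: 10010 XOR 10011 = 00001
  pos 6: 11011 XOR 10011 = 01000
  pos 7: 10000 XOR 10011 = 00011
  pos 10: 11110 XOR 10011 = 01101
  pos 11: 11010 XOR 10011 = 01001
  pos 12: 10011 XOR 10011 = 00000
Remainder = 0000 (zero — the frame passes the CRC check).

0000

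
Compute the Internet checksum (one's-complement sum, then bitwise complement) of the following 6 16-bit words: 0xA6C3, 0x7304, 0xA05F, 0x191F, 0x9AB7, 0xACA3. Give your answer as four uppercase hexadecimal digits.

E55D

One's-complement addition (fold any carry out of bit 15 back into bit 0):
  0xA6C3 + 0x7304 = 0x119C7 → wrap carry → 0x19C8
  0x19C8 + 0xA05F = 0x0BA27
  0xBA27 + 0x191F = 0x0D346
  0xD346 + 0x9AB7 = 0x16DFD → wrap carry → 0x6DFE
  0x6DFE + 0xACA3 = 0x11AA1 → wrap carry → 0x1AA2
One's-complement sum = 0x1AA2.
Checksum = ~0x1AA2 & 0xFFFF = 0xE55D.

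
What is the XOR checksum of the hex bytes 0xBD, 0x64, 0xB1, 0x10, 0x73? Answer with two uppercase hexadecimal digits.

XOR the bytes together:
  start with 0xBD
  0xBD ⊕ 0x64 = 0xD9
  0xD9 ⊕ 0xB1 = 0x68
  0x68 ⊕ 0x10 = 0x78
  0x78 ⊕ 0x73 = 0x0B

0B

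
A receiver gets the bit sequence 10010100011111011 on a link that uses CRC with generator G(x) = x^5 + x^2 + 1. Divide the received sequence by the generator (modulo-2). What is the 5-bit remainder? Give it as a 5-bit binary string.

00000

Modulo-2 division of 10010100011111011 by 100101:
  pos 0: 100101 XOR 100101 = 000000
  pos 9: 111110 XOR 100101 = 011011
  pos 10: 110111 XOR 100101 = 010010
  pos 11: 100101 XOR 100101 = 000000
Remainder = 00000 (zero — the frame passes the CRC check).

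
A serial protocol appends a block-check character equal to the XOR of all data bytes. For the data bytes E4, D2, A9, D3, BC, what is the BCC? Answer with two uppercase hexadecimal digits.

F0

XOR the bytes together:
  start with 0xE4
  0xE4 ⊕ 0xD2 = 0x36
  0x36 ⊕ 0xA9 = 0x9F
  0x9F ⊕ 0xD3 = 0x4C
  0x4C ⊕ 0xBC = 0xF0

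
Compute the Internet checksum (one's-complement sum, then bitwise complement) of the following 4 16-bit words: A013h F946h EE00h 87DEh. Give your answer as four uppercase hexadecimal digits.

F0C5

One's-complement addition (fold any carry out of bit 15 back into bit 0):
  0xA013 + 0xF946 = 0x19959 → wrap carry → 0x995A
  0x995A + 0xEE00 = 0x1875A → wrap carry → 0x875B
  0x875B + 0x87DE = 0x10F39 → wrap carry → 0x0F3A
One's-complement sum = 0x0F3A.
Checksum = ~0x0F3A & 0xFFFF = 0xF0C5.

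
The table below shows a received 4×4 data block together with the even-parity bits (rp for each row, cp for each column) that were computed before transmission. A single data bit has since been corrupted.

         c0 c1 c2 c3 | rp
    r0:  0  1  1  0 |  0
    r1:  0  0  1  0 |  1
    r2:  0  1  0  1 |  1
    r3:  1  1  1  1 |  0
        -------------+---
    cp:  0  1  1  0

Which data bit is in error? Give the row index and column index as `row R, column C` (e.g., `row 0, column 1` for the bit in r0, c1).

row 2, column 0

Recompute each row's even parity and compare to rp:
  r0: data parity 0, sent rp 0 → ok
  r1: data parity 1, sent rp 1 → ok
  r2: data parity 0, sent rp 1 → mismatch
  r3: data parity 0, sent rp 0 → ok
Recompute each column's even parity and compare to cp:
  c0: data parity 1, sent cp 0 → mismatch
  c1: data parity 1, sent cp 1 → ok
  c2: data parity 1, sent cp 1 → ok
  c3: data parity 0, sent cp 0 → ok
Exactly one row (r2) and one column (c0) fail → the flipped bit is at their intersection.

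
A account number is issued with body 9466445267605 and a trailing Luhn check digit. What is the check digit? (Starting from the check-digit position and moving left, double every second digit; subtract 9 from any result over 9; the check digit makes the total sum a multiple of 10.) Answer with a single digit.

9

Partial digits right→left: 5 0 6 7 6 2 5 4 4 6 6 4 9
Double every second digit counting from the check-digit position (so the 1st, 3rd, 5th, ... of the partial from the right).
  doubled (with −9 where >9): 1 3 3 1 8 3 9 → sum 28
  kept as-is: 0 7 2 4 6 4 → sum 23
Total = 28 + 23 = 51.
Check digit = (10 − (51 mod 10)) mod 10 = 9.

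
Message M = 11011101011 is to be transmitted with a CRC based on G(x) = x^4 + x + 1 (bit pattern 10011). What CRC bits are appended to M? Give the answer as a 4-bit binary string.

Append 4 zeros: 110111010110000. Divide by 10011 (XOR where the leading bit is 1):
  pos 0: 11011 XOR 10011 = 01000
  pos 1: 10001 XOR 10011 = 00010
  pos 4: 10010 XOR 10011 = 00001
  pos 8: 11100 XOR 10011 = 01111
  pos 9: 11110 XOR 10011 = 01101
  pos 10: 11010 XOR 10011 = 01001
Remainder (last 4 bits) = 1001. This is the CRC / FCS.

1001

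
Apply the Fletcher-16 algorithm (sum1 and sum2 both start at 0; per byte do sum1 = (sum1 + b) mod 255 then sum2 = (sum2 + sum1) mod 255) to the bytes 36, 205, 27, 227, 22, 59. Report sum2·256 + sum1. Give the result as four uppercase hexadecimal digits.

5D42

Running sums (mod 255):
  after byte 0 (36): sum1=36, sum2=36
  after byte 1 (205): sum1=241, sum2=22
  after byte 2 (27): sum1=13, sum2=35
  after byte 3 (227): sum1=240, sum2=20
  after byte 4 (22): sum1=7, sum2=27
  after byte 5 (59): sum1=66, sum2=93
Checksum = sum2·256 + sum1 = 93·256 + 66 = 23874 = 0x5D42.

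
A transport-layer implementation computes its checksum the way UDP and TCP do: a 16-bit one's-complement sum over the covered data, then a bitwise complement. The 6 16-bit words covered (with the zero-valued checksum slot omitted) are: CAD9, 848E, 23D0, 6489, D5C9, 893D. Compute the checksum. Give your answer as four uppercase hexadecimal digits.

One's-complement addition (fold any carry out of bit 15 back into bit 0):
  0xCAD9 + 0x848E = 0x14F67 → wrap carry → 0x4F68
  0x4F68 + 0x23D0 = 0x07338
  0x7338 + 0x6489 = 0x0D7C1
  0xD7C1 + 0xD5C9 = 0x1AD8A → wrap carry → 0xAD8B
  0xAD8B + 0x893D = 0x136C8 → wrap carry → 0x36C9
One's-complement sum = 0x36C9.
Checksum = ~0x36C9 & 0xFFFF = 0xC936.

C936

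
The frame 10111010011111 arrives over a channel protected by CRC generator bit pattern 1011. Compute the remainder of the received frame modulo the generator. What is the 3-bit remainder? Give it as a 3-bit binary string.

Modulo-2 division of 10111010011111 by 1011:
  pos 0: 1011 XOR 1011 = 0000
  pos 4: 1010 XOR 1011 = 0001
  pos 7: 1011 XOR 1011 = 0000
Remainder = 111 (nonzero — an error is detected).

111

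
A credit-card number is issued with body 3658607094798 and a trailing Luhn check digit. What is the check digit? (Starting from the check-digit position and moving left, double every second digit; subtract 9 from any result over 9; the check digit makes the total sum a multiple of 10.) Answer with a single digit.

Partial digits right→left: 8 9 7 4 9 0 7 0 6 8 5 6 3
Double every second digit counting from the check-digit position (so the 1st, 3rd, 5th, ... of the partial from the right).
  doubled (with −9 where >9): 7 5 9 5 3 1 6 → sum 36
  kept as-is: 9 4 0 0 8 6 → sum 27
Total = 36 + 27 = 63.
Check digit = (10 − (63 mod 10)) mod 10 = 7.

7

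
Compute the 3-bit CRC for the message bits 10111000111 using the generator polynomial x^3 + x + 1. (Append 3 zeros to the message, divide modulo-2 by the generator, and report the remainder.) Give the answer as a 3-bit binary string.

110

Append 3 zeros: 10111000111000. Divide by 1011 (XOR where the leading bit is 1):
  pos 0: 1011 XOR 1011 = 0000
  pos 4: 1000 XOR 1011 = 0011
  pos 6: 1111 XOR 1011 = 0100
  pos 7: 1001 XOR 1011 = 0010
  pos 9: 1000 XOR 1011 = 0011
Remainder (last 3 bits) = 110. This is the CRC / FCS.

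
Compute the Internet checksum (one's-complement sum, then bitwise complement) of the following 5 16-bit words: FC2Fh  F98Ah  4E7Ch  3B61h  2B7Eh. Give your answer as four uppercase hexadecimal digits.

54E9

One's-complement addition (fold any carry out of bit 15 back into bit 0):
  0xFC2F + 0xF98A = 0x1F5B9 → wrap carry → 0xF5BA
  0xF5BA + 0x4E7C = 0x14436 → wrap carry → 0x4437
  0x4437 + 0x3B61 = 0x07F98
  0x7F98 + 0x2B7E = 0x0AB16
One's-complement sum = 0xAB16.
Checksum = ~0xAB16 & 0xFFFF = 0x54E9.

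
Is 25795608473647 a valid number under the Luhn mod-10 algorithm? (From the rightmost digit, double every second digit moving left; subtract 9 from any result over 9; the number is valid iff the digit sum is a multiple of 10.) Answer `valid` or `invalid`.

From the right, keep odd positions and double even positions (subtract 9 from any doubled value over 9):
  doubled (positions 2,4,...): 8 6 8 0 1 5 4 → sum 32
  kept (positions 1,3,...): 7 6 7 8 6 9 5 → sum 48
Total = 80.
80 mod 10 = 0, so the number is valid.

valid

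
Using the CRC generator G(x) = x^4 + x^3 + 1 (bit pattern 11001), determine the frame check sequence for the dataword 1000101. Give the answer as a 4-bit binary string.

Append 4 zeros: 10001010000. Divide by 11001 (XOR where the leading bit is 1):
  pos 0: 10001 XOR 11001 = 01000
  pos 1: 10000 XOR 11001 = 01001
  pos 2: 10011 XOR 11001 = 01010
  pos 3: 10100 XOR 11001 = 01101
  pos 4: 11010 XOR 11001 = 00011
Remainder (last 4 bits) = 1100. This is the CRC / FCS.

1100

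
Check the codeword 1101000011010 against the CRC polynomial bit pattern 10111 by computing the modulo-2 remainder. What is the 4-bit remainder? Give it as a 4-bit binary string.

0000

Modulo-2 division of 1101000011010 by 10111:
  pos 0: 11010 XOR 10111 = 01101
  pos 1: 11010 XOR 10111 = 01101
  pos 2: 11010 XOR 10111 = 01101
  pos 3: 11010 XOR 10111 = 01101
  pos 4: 11011 XOR 10111 = 01100
  pos 5: 11001 XOR 10111 = 01110
  pos 6: 11100 XOR 10111 = 01011
  pos 7: 10111 XOR 10111 = 00000
Remainder = 0000 (zero — the frame passes the CRC check).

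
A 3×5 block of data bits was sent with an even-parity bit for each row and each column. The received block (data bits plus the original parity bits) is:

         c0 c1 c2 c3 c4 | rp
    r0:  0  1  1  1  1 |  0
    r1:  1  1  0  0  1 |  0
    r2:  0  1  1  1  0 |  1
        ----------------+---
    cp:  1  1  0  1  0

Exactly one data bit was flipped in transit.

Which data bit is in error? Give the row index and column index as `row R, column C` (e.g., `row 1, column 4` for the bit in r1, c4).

row 1, column 3

Recompute each row's even parity and compare to rp:
  r0: data parity 0, sent rp 0 → ok
  r1: data parity 1, sent rp 0 → mismatch
  r2: data parity 1, sent rp 1 → ok
Recompute each column's even parity and compare to cp:
  c0: data parity 1, sent cp 1 → ok
  c1: data parity 1, sent cp 1 → ok
  c2: data parity 0, sent cp 0 → ok
  c3: data parity 0, sent cp 1 → mismatch
  c4: data parity 0, sent cp 0 → ok
Exactly one row (r1) and one column (c3) fail → the flipped bit is at their intersection.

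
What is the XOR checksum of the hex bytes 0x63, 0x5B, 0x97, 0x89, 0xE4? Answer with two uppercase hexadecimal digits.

C2

XOR the bytes together:
  start with 0x63
  0x63 ⊕ 0x5B = 0x38
  0x38 ⊕ 0x97 = 0xAF
  0xAF ⊕ 0x89 = 0x26
  0x26 ⊕ 0xE4 = 0xC2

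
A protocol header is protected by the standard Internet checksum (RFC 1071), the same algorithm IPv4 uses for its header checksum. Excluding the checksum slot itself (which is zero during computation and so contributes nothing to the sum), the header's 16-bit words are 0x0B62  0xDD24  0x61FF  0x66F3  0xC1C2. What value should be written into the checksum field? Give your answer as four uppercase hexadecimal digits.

One's-complement addition (fold any carry out of bit 15 back into bit 0):
  0x0B62 + 0xDD24 = 0x0E886
  0xE886 + 0x61FF = 0x14A85 → wrap carry → 0x4A86
  0x4A86 + 0x66F3 = 0x0B179
  0xB179 + 0xC1C2 = 0x1733B → wrap carry → 0x733C
One's-complement sum = 0x733C.
Checksum = ~0x733C & 0xFFFF = 0x8CC3.

8CC3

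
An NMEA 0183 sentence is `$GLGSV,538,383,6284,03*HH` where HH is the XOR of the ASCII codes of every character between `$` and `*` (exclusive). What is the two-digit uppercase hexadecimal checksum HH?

XOR the ASCII codes of the payload characters:
  'G' = 0x47 → acc = 0x47
  'L' = 0x4C → acc = 0x0B
  'G' = 0x47 → acc = 0x4C
  'S' = 0x53 → acc = 0x1F
  'V' = 0x56 → acc = 0x49
  ',' = 0x2C → acc = 0x65
  '5' = 0x35 → acc = 0x50
  '3' = 0x33 → acc = 0x63
  '8' = 0x38 → acc = 0x5B
  ',' = 0x2C → acc = 0x77
  '3' = 0x33 → acc = 0x44
  '8' = 0x38 → acc = 0x7C
  '3' = 0x33 → acc = 0x4F
  ',' = 0x2C → acc = 0x63
  '6' = 0x36 → acc = 0x55
  '2' = 0x32 → acc = 0x67
  '8' = 0x38 → acc = 0x5F
  '4' = 0x34 → acc = 0x6B
  ',' = 0x2C → acc = 0x47
  '0' = 0x30 → acc = 0x77
  '3' = 0x33 → acc = 0x44
Checksum = 0x44.

44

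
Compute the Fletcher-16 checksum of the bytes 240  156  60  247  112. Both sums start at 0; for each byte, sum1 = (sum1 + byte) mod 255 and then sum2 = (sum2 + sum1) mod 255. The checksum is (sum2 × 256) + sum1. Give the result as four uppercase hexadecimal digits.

Running sums (mod 255):
  after byte 0 (240): sum1=240, sum2=240
  after byte 1 (156): sum1=141, sum2=126
  after byte 2 (60): sum1=201, sum2=72
  after byte 3 (247): sum1=193, sum2=10
  after byte 4 (112): sum1=50, sum2=60
Checksum = sum2·256 + sum1 = 60·256 + 50 = 15410 = 0x3C32.

3C32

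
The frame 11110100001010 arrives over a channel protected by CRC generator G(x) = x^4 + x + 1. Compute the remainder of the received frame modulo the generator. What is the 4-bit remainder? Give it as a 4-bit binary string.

0100

Modulo-2 division of 11110100001010 by 10011:
  pos 0: 11110 XOR 10011 = 01101
  pos 1: 11011 XOR 10011 = 01000
  pos 2: 10000 XOR 10011 = 00011
  pos 5: 11000 XOR 10011 = 01011
  pos 6: 10111 XOR 10011 = 00100
  pos 8: 10001 XOR 10011 = 00010
Remainder = 0100 (nonzero — an error is detected).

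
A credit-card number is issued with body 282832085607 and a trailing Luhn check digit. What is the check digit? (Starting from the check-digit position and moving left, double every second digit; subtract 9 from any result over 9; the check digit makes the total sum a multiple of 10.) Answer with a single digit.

5

Partial digits right→left: 7 0 6 5 8 0 2 3 8 2 8 2
Double every second digit counting from the check-digit position (so the 1st, 3rd, 5th, ... of the partial from the right).
  doubled (with −9 where >9): 5 3 7 4 7 7 → sum 33
  kept as-is: 0 5 0 3 2 2 → sum 12
Total = 33 + 12 = 45.
Check digit = (10 − (45 mod 10)) mod 10 = 5.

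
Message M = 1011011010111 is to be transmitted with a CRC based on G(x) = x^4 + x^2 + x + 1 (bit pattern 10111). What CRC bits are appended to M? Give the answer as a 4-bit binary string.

0001

Append 4 zeros: 10110110101110000. Divide by 10111 (XOR where the leading bit is 1):
  pos 0: 10110 XOR 10111 = 00001
  pos 4: 11101 XOR 10111 = 01010
  pos 5: 10100 XOR 10111 = 00011
  pos 8: 11111 XOR 10111 = 01000
  pos 9: 10000 XOR 10111 = 00111
  pos 11: 11100 XOR 10111 = 01011
  pos 12: 10110 XOR 10111 = 00001
Remainder (last 4 bits) = 0001. This is the CRC / FCS.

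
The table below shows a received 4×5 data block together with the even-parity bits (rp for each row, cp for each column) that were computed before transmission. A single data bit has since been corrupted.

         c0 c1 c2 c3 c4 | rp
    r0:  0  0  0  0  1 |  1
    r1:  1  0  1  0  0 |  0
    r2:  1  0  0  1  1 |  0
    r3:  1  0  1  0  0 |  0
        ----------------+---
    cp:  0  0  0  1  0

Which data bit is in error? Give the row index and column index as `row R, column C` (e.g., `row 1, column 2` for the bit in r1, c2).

row 2, column 0

Recompute each row's even parity and compare to rp:
  r0: data parity 1, sent rp 1 → ok
  r1: data parity 0, sent rp 0 → ok
  r2: data parity 1, sent rp 0 → mismatch
  r3: data parity 0, sent rp 0 → ok
Recompute each column's even parity and compare to cp:
  c0: data parity 1, sent cp 0 → mismatch
  c1: data parity 0, sent cp 0 → ok
  c2: data parity 0, sent cp 0 → ok
  c3: data parity 1, sent cp 1 → ok
  c4: data parity 0, sent cp 0 → ok
Exactly one row (r2) and one column (c0) fail → the flipped bit is at their intersection.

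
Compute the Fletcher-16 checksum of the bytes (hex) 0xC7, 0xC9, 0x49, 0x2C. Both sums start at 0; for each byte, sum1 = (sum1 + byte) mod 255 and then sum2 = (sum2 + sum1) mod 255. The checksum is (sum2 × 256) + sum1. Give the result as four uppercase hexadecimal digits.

3B07

Running sums (mod 255):
  after byte 0 (0xC7): sum1=199, sum2=199
  after byte 1 (0xC9): sum1=145, sum2=89
  after byte 2 (0x49): sum1=218, sum2=52
  after byte 3 (0x2C): sum1=7, sum2=59
Checksum = sum2·256 + sum1 = 59·256 + 7 = 15111 = 0x3B07.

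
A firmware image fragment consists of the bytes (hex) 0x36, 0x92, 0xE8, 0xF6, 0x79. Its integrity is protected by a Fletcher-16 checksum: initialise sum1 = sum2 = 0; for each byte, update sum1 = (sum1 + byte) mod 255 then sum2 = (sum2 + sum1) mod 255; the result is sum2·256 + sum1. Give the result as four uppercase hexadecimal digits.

Running sums (mod 255):
  after byte 0 (0x36): sum1=54, sum2=54
  after byte 1 (0x92): sum1=200, sum2=254
  after byte 2 (0xE8): sum1=177, sum2=176
  after byte 3 (0xF6): sum1=168, sum2=89
  after byte 4 (0x79): sum1=34, sum2=123
Checksum = sum2·256 + sum1 = 123·256 + 34 = 31522 = 0x7B22.

7B22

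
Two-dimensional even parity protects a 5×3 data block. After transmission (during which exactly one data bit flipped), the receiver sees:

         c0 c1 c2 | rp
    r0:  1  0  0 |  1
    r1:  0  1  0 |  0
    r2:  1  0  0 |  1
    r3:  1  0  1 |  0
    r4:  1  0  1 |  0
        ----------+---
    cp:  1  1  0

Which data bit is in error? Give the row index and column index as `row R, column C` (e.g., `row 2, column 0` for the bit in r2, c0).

Recompute each row's even parity and compare to rp:
  r0: data parity 1, sent rp 1 → ok
  r1: data parity 1, sent rp 0 → mismatch
  r2: data parity 1, sent rp 1 → ok
  r3: data parity 0, sent rp 0 → ok
  r4: data parity 0, sent rp 0 → ok
Recompute each column's even parity and compare to cp:
  c0: data parity 0, sent cp 1 → mismatch
  c1: data parity 1, sent cp 1 → ok
  c2: data parity 0, sent cp 0 → ok
Exactly one row (r1) and one column (c0) fail → the flipped bit is at their intersection.

row 1, column 0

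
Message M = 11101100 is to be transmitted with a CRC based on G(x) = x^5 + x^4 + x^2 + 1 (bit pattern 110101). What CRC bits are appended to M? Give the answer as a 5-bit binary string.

01000

Append 5 zeros: 1110110000000. Divide by 110101 (XOR where the leading bit is 1):
  pos 0: 111011 XOR 110101 = 001110
  pos 2: 111000 XOR 110101 = 001101
  pos 4: 110100 XOR 110101 = 000001
Remainder (last 5 bits) = 01000. This is the CRC / FCS.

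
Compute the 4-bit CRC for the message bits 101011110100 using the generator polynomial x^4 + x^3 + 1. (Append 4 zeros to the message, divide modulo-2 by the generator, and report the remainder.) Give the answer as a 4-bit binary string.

Append 4 zeros: 1010111101000000. Divide by 11001 (XOR where the leading bit is 1):
  pos 0: 10101 XOR 11001 = 01100
  pos 1: 11001 XOR 11001 = 00000
  pos 6: 11010 XOR 11001 = 00011
  pos 9: 11000 XOR 11001 = 00001
Remainder (last 4 bits) = 0100. This is the CRC / FCS.

0100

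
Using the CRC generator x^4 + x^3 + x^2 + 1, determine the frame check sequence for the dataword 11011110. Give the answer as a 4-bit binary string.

Append 4 zeros: 110111100000. Divide by 11101 (XOR where the leading bit is 1):
  pos 0: 11011 XOR 11101 = 00110
  pos 2: 11011 XOR 11101 = 00110
  pos 4: 11000 XOR 11101 = 00101
  pos 6: 10100 XOR 11101 = 01001
  pos 7: 10010 XOR 11101 = 01111
Remainder (last 4 bits) = 1111. This is the CRC / FCS.

1111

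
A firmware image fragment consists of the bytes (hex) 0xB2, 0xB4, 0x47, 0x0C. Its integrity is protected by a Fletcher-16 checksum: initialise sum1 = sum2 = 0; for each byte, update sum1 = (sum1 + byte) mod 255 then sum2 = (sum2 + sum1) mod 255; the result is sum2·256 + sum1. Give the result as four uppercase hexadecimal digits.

83BA

Running sums (mod 255):
  after byte 0 (0xB2): sum1=178, sum2=178
  after byte 1 (0xB4): sum1=103, sum2=26
  after byte 2 (0x47): sum1=174, sum2=200
  after byte 3 (0x0C): sum1=186, sum2=131
Checksum = sum2·256 + sum1 = 131·256 + 186 = 33722 = 0x83BA.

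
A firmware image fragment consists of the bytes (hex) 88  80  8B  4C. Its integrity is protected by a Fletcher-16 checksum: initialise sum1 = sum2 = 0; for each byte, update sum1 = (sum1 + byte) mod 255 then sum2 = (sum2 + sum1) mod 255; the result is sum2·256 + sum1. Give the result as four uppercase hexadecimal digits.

Running sums (mod 255):
  after byte 0 (88): sum1=136, sum2=136
  after byte 1 (80): sum1=9, sum2=145
  after byte 2 (8B): sum1=148, sum2=38
  after byte 3 (4C): sum1=224, sum2=7
Checksum = sum2·256 + sum1 = 7·256 + 224 = 2016 = 0x07E0.

07E0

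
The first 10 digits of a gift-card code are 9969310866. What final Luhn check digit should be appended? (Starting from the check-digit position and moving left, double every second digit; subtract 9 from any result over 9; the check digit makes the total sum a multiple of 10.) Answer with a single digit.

6

Partial digits right→left: 6 6 8 0 1 3 9 6 9 9
Double every second digit counting from the check-digit position (so the 1st, 3rd, 5th, ... of the partial from the right).
  doubled (with −9 where >9): 3 7 2 9 9 → sum 30
  kept as-is: 6 0 3 6 9 → sum 24
Total = 30 + 24 = 54.
Check digit = (10 − (54 mod 10)) mod 10 = 6.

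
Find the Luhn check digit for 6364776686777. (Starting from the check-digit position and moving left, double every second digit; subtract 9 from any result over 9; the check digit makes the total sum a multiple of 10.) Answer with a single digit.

6

Partial digits right→left: 7 7 7 6 8 6 6 7 7 4 6 3 6
Double every second digit counting from the check-digit position (so the 1st, 3rd, 5th, ... of the partial from the right).
  doubled (with −9 where >9): 5 5 7 3 5 3 3 → sum 31
  kept as-is: 7 6 6 7 4 3 → sum 33
Total = 31 + 33 = 64.
Check digit = (10 − (64 mod 10)) mod 10 = 6.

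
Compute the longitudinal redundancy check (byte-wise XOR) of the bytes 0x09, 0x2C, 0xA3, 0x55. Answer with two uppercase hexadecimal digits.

XOR the bytes together:
  start with 0x09
  0x09 ⊕ 0x2C = 0x25
  0x25 ⊕ 0xA3 = 0x86
  0x86 ⊕ 0x55 = 0xD3

D3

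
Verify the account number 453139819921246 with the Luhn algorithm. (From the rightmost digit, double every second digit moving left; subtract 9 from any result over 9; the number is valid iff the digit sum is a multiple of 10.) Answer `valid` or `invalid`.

From the right, keep odd positions and double even positions (subtract 9 from any doubled value over 9):
  doubled (positions 2,4,...): 8 2 9 2 9 2 1 → sum 33
  kept (positions 1,3,...): 6 2 2 9 8 3 3 4 → sum 37
Total = 70.
70 mod 10 = 0, so the number is valid.

valid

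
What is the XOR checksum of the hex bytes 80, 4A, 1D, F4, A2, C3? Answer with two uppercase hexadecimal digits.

XOR the bytes together:
  start with 0x80
  0x80 ⊕ 0x4A = 0xCA
  0xCA ⊕ 0x1D = 0xD7
  0xD7 ⊕ 0xF4 = 0x23
  0x23 ⊕ 0xA2 = 0x81
  0x81 ⊕ 0xC3 = 0x42

42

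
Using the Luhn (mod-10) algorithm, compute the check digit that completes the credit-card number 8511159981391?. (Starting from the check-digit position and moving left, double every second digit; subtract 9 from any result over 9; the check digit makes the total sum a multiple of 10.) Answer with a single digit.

Partial digits right→left: 1 9 3 1 8 9 9 5 1 1 1 5 8
Double every second digit counting from the check-digit position (so the 1st, 3rd, 5th, ... of the partial from the right).
  doubled (with −9 where >9): 2 6 7 9 2 2 7 → sum 35
  kept as-is: 9 1 9 5 1 5 → sum 30
Total = 35 + 30 = 65.
Check digit = (10 − (65 mod 10)) mod 10 = 5.

5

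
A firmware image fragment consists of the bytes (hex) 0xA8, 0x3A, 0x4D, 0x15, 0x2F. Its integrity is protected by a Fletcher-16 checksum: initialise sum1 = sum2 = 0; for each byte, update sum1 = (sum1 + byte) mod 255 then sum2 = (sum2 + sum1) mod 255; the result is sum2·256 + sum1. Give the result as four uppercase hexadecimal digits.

7574

Running sums (mod 255):
  after byte 0 (0xA8): sum1=168, sum2=168
  after byte 1 (0x3A): sum1=226, sum2=139
  after byte 2 (0x4D): sum1=48, sum2=187
  after byte 3 (0x15): sum1=69, sum2=1
  after byte 4 (0x2F): sum1=116, sum2=117
Checksum = sum2·256 + sum1 = 117·256 + 116 = 30068 = 0x7574.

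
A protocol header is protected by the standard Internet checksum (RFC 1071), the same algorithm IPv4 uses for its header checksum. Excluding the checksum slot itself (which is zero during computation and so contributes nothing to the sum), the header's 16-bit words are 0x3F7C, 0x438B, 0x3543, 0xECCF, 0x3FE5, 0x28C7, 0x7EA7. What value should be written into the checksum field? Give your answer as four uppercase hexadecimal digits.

7391

One's-complement addition (fold any carry out of bit 15 back into bit 0):
  0x3F7C + 0x438B = 0x08307
  0x8307 + 0x3543 = 0x0B84A
  0xB84A + 0xECCF = 0x1A519 → wrap carry → 0xA51A
  0xA51A + 0x3FE5 = 0x0E4FF
  0xE4FF + 0x28C7 = 0x10DC6 → wrap carry → 0x0DC7
  0x0DC7 + 0x7EA7 = 0x08C6E
One's-complement sum = 0x8C6E.
Checksum = ~0x8C6E & 0xFFFF = 0x7391.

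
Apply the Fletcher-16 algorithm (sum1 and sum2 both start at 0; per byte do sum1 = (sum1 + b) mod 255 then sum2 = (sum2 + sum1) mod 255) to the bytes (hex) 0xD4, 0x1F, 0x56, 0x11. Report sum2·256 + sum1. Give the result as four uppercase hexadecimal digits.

Running sums (mod 255):
  after byte 0 (0xD4): sum1=212, sum2=212
  after byte 1 (0x1F): sum1=243, sum2=200
  after byte 2 (0x56): sum1=74, sum2=19
  after byte 3 (0x11): sum1=91, sum2=110
Checksum = sum2·256 + sum1 = 110·256 + 91 = 28251 = 0x6E5B.

6E5B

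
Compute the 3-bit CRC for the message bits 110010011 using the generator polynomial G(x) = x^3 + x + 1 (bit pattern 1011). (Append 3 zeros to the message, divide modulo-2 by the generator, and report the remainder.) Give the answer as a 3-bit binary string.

Append 3 zeros: 110010011000. Divide by 1011 (XOR where the leading bit is 1):
  pos 0: 1100 XOR 1011 = 0111
  pos 1: 1111 XOR 1011 = 0100
  pos 2: 1000 XOR 1011 = 0011
  pos 4: 1101 XOR 1011 = 0110
  pos 5: 1101 XOR 1011 = 0110
  pos 6: 1100 XOR 1011 = 0111
  pos 7: 1110 XOR 1011 = 0101
  pos 8: 1010 XOR 1011 = 0001
Remainder (last 3 bits) = 001. This is the CRC / FCS.

001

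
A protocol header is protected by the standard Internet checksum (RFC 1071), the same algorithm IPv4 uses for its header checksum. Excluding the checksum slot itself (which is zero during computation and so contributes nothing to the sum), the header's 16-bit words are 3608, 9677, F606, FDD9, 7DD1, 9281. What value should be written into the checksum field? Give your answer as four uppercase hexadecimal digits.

One's-complement addition (fold any carry out of bit 15 back into bit 0):
  0x3608 + 0x9677 = 0x0CC7F
  0xCC7F + 0xF606 = 0x1C285 → wrap carry → 0xC286
  0xC286 + 0xFDD9 = 0x1C05F → wrap carry → 0xC060
  0xC060 + 0x7DD1 = 0x13E31 → wrap carry → 0x3E32
  0x3E32 + 0x9281 = 0x0D0B3
One's-complement sum = 0xD0B3.
Checksum = ~0xD0B3 & 0xFFFF = 0x2F4C.

2F4C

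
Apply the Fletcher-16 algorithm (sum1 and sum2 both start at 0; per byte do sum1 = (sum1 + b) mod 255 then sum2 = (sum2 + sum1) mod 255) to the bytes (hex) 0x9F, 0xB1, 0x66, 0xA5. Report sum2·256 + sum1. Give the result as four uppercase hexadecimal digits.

065D

Running sums (mod 255):
  after byte 0 (0x9F): sum1=159, sum2=159
  after byte 1 (0xB1): sum1=81, sum2=240
  after byte 2 (0x66): sum1=183, sum2=168
  after byte 3 (0xA5): sum1=93, sum2=6
Checksum = sum2·256 + sum1 = 6·256 + 93 = 1629 = 0x065D.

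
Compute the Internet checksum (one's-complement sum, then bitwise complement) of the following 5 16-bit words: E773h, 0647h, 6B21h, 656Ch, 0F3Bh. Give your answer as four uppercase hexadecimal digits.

One's-complement addition (fold any carry out of bit 15 back into bit 0):
  0xE773 + 0x0647 = 0x0EDBA
  0xEDBA + 0x6B21 = 0x158DB → wrap carry → 0x58DC
  0x58DC + 0x656C = 0x0BE48
  0xBE48 + 0x0F3B = 0x0CD83
One's-complement sum = 0xCD83.
Checksum = ~0xCD83 & 0xFFFF = 0x327C.

327C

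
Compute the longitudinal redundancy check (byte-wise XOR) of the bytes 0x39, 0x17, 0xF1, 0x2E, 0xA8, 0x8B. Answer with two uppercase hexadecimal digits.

D2

XOR the bytes together:
  start with 0x39
  0x39 ⊕ 0x17 = 0x2E
  0x2E ⊕ 0xF1 = 0xDF
  0xDF ⊕ 0x2E = 0xF1
  0xF1 ⊕ 0xA8 = 0x59
  0x59 ⊕ 0x8B = 0xD2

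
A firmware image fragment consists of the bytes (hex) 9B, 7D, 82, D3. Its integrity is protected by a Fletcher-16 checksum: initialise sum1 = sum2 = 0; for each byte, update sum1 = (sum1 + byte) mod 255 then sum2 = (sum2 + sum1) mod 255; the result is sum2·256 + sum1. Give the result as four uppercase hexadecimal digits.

Running sums (mod 255):
  after byte 0 (9B): sum1=155, sum2=155
  after byte 1 (7D): sum1=25, sum2=180
  after byte 2 (82): sum1=155, sum2=80
  after byte 3 (D3): sum1=111, sum2=191
Checksum = sum2·256 + sum1 = 191·256 + 111 = 49007 = 0xBF6F.

BF6F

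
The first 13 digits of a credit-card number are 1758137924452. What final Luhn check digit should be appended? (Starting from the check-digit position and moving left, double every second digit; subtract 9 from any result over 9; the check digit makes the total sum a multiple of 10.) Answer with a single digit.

8

Partial digits right→left: 2 5 4 4 2 9 7 3 1 8 5 7 1
Double every second digit counting from the check-digit position (so the 1st, 3rd, 5th, ... of the partial from the right).
  doubled (with −9 where >9): 4 8 4 5 2 1 2 → sum 26
  kept as-is: 5 4 9 3 8 7 → sum 36
Total = 26 + 36 = 62.
Check digit = (10 − (62 mod 10)) mod 10 = 8.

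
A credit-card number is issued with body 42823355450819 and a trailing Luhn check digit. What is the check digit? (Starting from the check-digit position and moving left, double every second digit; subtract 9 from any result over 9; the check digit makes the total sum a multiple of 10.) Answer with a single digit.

3

Partial digits right→left: 9 1 8 0 5 4 5 5 3 3 2 8 2 4
Double every second digit counting from the check-digit position (so the 1st, 3rd, 5th, ... of the partial from the right).
  doubled (with −9 where >9): 9 7 1 1 6 4 4 → sum 32
  kept as-is: 1 0 4 5 3 8 4 → sum 25
Total = 32 + 25 = 57.
Check digit = (10 − (57 mod 10)) mod 10 = 3.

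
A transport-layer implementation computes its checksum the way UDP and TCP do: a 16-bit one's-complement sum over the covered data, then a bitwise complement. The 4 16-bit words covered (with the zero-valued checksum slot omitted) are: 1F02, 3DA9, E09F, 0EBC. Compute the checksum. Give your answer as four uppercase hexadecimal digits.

B3F8

One's-complement addition (fold any carry out of bit 15 back into bit 0):
  0x1F02 + 0x3DA9 = 0x05CAB
  0x5CAB + 0xE09F = 0x13D4A → wrap carry → 0x3D4B
  0x3D4B + 0x0EBC = 0x04C07
One's-complement sum = 0x4C07.
Checksum = ~0x4C07 & 0xFFFF = 0xB3F8.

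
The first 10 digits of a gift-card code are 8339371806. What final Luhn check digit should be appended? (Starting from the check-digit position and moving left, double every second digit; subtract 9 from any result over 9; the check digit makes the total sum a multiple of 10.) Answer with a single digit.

5

Partial digits right→left: 6 0 8 1 7 3 9 3 3 8
Double every second digit counting from the check-digit position (so the 1st, 3rd, 5th, ... of the partial from the right).
  doubled (with −9 where >9): 3 7 5 9 6 → sum 30
  kept as-is: 0 1 3 3 8 → sum 15
Total = 30 + 15 = 45.
Check digit = (10 − (45 mod 10)) mod 10 = 5.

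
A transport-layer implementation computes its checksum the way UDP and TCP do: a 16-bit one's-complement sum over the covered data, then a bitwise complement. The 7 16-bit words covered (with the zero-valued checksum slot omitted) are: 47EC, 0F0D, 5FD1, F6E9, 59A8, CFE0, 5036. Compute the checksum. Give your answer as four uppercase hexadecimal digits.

One's-complement addition (fold any carry out of bit 15 back into bit 0):
  0x47EC + 0x0F0D = 0x056F9
  0x56F9 + 0x5FD1 = 0x0B6CA
  0xB6CA + 0xF6E9 = 0x1ADB3 → wrap carry → 0xADB4
  0xADB4 + 0x59A8 = 0x1075C → wrap carry → 0x075D
  0x075D + 0xCFE0 = 0x0D73D
  0xD73D + 0x5036 = 0x12773 → wrap carry → 0x2774
One's-complement sum = 0x2774.
Checksum = ~0x2774 & 0xFFFF = 0xD88B.

D88B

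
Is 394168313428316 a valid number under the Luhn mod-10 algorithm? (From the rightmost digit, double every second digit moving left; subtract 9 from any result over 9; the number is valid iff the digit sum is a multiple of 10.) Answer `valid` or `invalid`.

invalid

From the right, keep odd positions and double even positions (subtract 9 from any doubled value over 9):
  doubled (positions 2,4,...): 2 7 8 2 7 2 9 → sum 37
  kept (positions 1,3,...): 6 3 2 3 3 6 4 3 → sum 30
Total = 67.
67 mod 10 = 7, so the number is invalid.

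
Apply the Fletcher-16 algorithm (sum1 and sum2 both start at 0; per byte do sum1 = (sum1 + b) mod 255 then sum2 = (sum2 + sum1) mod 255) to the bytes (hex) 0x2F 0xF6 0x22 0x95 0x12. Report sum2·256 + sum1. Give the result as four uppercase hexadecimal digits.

Running sums (mod 255):
  after byte 0 (0x2F): sum1=47, sum2=47
  after byte 1 (0xF6): sum1=38, sum2=85
  after byte 2 (0x22): sum1=72, sum2=157
  after byte 3 (0x95): sum1=221, sum2=123
  after byte 4 (0x12): sum1=239, sum2=107
Checksum = sum2·256 + sum1 = 107·256 + 239 = 27631 = 0x6BEF.

6BEF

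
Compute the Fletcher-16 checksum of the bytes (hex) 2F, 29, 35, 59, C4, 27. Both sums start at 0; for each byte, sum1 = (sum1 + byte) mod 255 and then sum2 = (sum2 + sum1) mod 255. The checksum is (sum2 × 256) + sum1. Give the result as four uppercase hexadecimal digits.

Running sums (mod 255):
  after byte 0 (2F): sum1=47, sum2=47
  after byte 1 (29): sum1=88, sum2=135
  after byte 2 (35): sum1=141, sum2=21
  after byte 3 (59): sum1=230, sum2=251
  after byte 4 (C4): sum1=171, sum2=167
  after byte 5 (27): sum1=210, sum2=122
Checksum = sum2·256 + sum1 = 122·256 + 210 = 31442 = 0x7AD2.

7AD2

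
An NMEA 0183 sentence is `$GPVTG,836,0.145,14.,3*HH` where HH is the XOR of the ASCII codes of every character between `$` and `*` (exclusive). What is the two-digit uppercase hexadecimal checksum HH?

59

XOR the ASCII codes of the payload characters:
  'G' = 0x47 → acc = 0x47
  'P' = 0x50 → acc = 0x17
  'V' = 0x56 → acc = 0x41
  'T' = 0x54 → acc = 0x15
  'G' = 0x47 → acc = 0x52
  ',' = 0x2C → acc = 0x7E
  '8' = 0x38 → acc = 0x46
  '3' = 0x33 → acc = 0x75
  '6' = 0x36 → acc = 0x43
  ',' = 0x2C → acc = 0x6F
  '0' = 0x30 → acc = 0x5F
  '.' = 0x2E → acc = 0x71
  '1' = 0x31 → acc = 0x40
  '4' = 0x34 → acc = 0x74
  '5' = 0x35 → acc = 0x41
  ',' = 0x2C → acc = 0x6D
  '1' = 0x31 → acc = 0x5C
  '4' = 0x34 → acc = 0x68
  '.' = 0x2E → acc = 0x46
  ',' = 0x2C → acc = 0x6A
  '3' = 0x33 → acc = 0x59
Checksum = 0x59.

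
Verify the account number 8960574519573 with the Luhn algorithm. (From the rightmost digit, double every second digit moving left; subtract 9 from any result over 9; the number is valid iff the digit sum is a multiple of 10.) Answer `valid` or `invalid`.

From the right, keep odd positions and double even positions (subtract 9 from any doubled value over 9):
  doubled (positions 2,4,...): 5 9 1 5 0 9 → sum 29
  kept (positions 1,3,...): 3 5 1 4 5 6 8 → sum 32
Total = 61.
61 mod 10 = 1, so the number is invalid.

invalid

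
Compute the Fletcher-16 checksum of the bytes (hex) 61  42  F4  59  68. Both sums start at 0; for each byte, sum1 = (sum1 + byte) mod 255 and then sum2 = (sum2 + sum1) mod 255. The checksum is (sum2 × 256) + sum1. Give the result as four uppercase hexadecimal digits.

Running sums (mod 255):
  after byte 0 (61): sum1=97, sum2=97
  after byte 1 (42): sum1=163, sum2=5
  after byte 2 (F4): sum1=152, sum2=157
  after byte 3 (59): sum1=241, sum2=143
  after byte 4 (68): sum1=90, sum2=233
Checksum = sum2·256 + sum1 = 233·256 + 90 = 59738 = 0xE95A.

E95A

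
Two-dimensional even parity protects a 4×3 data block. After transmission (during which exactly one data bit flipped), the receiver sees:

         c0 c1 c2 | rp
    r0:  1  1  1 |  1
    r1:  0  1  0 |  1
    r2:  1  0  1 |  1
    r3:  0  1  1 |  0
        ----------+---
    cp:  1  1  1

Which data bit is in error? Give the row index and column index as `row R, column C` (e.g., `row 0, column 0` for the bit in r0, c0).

row 2, column 0

Recompute each row's even parity and compare to rp:
  r0: data parity 1, sent rp 1 → ok
  r1: data parity 1, sent rp 1 → ok
  r2: data parity 0, sent rp 1 → mismatch
  r3: data parity 0, sent rp 0 → ok
Recompute each column's even parity and compare to cp:
  c0: data parity 0, sent cp 1 → mismatch
  c1: data parity 1, sent cp 1 → ok
  c2: data parity 1, sent cp 1 → ok
Exactly one row (r2) and one column (c0) fail → the flipped bit is at their intersection.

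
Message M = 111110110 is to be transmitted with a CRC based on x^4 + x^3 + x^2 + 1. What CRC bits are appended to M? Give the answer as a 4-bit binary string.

Append 4 zeros: 1111101100000. Divide by 11101 (XOR where the leading bit is 1):
  pos 0: 11111 XOR 11101 = 00010
  pos 3: 10011 XOR 11101 = 01110
  pos 4: 11100 XOR 11101 = 00001
  pos 8: 10000 XOR 11101 = 01101
Remainder (last 4 bits) = 1101. This is the CRC / FCS.

1101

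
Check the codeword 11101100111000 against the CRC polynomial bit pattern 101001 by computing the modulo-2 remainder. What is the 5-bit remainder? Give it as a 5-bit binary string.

Modulo-2 division of 11101100111000 by 101001:
  pos 0: 111011 XOR 101001 = 010010
  pos 1: 100100 XOR 101001 = 001101
  pos 3: 110101 XOR 101001 = 011100
  pos 4: 111001 XOR 101001 = 010000
  pos 5: 100001 XOR 101001 = 001000
  pos 7: 100000 XOR 101001 = 001001
Remainder = 10010 (nonzero — an error is detected).

10010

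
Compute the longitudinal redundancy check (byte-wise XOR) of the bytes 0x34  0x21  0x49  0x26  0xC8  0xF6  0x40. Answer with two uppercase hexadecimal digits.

XOR the bytes together:
  start with 0x34
  0x34 ⊕ 0x21 = 0x15
  0x15 ⊕ 0x49 = 0x5C
  0x5C ⊕ 0x26 = 0x7A
  0x7A ⊕ 0xC8 = 0xB2
  0xB2 ⊕ 0xF6 = 0x44
  0x44 ⊕ 0x40 = 0x04

04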